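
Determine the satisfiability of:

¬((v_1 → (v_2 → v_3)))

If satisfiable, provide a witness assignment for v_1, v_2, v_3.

v_1: True; v_2: True; v_3: False

  ¬((v_1 → (v_2 → v_3))) = True
    v_1 → (v_2 → v_3) = False
      v_2 → v_3 = False
The formula evaluates to True.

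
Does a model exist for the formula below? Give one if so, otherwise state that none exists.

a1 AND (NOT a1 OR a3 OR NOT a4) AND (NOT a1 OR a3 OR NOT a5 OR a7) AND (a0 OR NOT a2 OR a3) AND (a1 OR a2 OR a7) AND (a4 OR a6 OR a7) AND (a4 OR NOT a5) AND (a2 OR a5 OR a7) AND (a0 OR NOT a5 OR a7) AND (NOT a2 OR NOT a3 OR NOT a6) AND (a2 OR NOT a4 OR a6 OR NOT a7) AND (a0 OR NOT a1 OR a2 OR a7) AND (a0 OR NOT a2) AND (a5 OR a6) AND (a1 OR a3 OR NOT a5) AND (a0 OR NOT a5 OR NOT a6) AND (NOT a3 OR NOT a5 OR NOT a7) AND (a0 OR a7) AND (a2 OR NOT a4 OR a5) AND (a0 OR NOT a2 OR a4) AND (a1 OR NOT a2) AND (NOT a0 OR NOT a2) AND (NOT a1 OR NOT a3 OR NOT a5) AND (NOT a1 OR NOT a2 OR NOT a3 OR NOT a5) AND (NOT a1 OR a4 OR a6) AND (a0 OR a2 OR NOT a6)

a0 = True, a1 = True, a2 = False, a3 = True, a4 = False, a5 = False, a6 = True, a7 = True

Unit clause (a1) forces a1 = True.
Try a0 = False:
  (a0 OR NOT a2) forces a2 = False.
  (a0 OR NOT a1 OR a2 OR a7) forces a7 = True.
  (a0 OR a2 OR NOT a6) forces a6 = False.
  (a2 OR NOT a4 OR a6 OR NOT a7) forces a4 = False.
  clause (NOT a1 OR a4 OR a6) is falsified — backtrack.
So a0 = True.
  then (NOT a0 OR NOT a2) forces a2 = False.
Set a3 = True.
  then (NOT a1 OR NOT a3 OR NOT a5) forces a5 = False.
  then (a2 OR a5 OR a7) forces a7 = True.
  then (a5 OR a6) forces a6 = True.
  then (a2 OR NOT a4 OR a5) forces a4 = False.
All clauses satisfied.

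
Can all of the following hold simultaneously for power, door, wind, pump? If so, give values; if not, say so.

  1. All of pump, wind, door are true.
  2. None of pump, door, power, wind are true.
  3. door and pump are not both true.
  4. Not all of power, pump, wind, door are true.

Unsatisfiable — no assignment works.

Case door = True:
  Constraint (2) is violated (door=T) — contradiction.
Case door = False:
  Constraint (1) is violated (door=F) — contradiction.
Both cases fail — unsatisfiable.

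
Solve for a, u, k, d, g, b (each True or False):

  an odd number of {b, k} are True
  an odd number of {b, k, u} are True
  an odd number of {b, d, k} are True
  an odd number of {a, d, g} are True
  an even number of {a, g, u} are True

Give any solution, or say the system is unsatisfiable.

Adding constraints 2, 3, 4, 5 mod 2: every variable appears an even number of times on the left, so the left side is 0.
But the right sides sum to 1 (mod 2). 0 ≠ 1 — the system is inconsistent.

Unsatisfiable — no assignment works.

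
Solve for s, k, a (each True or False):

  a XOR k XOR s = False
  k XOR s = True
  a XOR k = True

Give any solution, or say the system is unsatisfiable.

s = True, k = False, a = True

a XOR k XOR s = T XOR F XOR T = False ✓
k XOR s = F XOR T = True ✓
a XOR k = T XOR F = True ✓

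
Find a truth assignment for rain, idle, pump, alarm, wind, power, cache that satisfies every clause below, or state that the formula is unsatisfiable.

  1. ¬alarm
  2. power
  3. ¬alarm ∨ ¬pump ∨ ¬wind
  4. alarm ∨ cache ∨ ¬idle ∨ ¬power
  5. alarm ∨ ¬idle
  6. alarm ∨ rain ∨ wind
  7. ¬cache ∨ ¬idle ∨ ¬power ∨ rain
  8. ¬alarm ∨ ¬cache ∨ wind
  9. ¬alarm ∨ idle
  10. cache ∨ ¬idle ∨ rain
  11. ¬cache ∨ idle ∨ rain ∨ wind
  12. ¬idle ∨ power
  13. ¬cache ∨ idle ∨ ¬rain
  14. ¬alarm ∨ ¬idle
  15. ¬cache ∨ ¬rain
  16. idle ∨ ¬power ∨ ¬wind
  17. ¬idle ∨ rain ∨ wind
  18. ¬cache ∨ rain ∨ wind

rain = True, idle = False, pump = False, alarm = False, wind = False, power = True, cache = False

Unit clause (¬alarm) forces alarm = False.
Unit clause (power) forces power = True.
In (alarm ∨ ¬idle) only ¬idle is left, so idle = False.
In (idle ∨ ¬power ∨ ¬wind) only ¬wind is left, so wind = False.
In (alarm ∨ rain ∨ wind) only rain is left, so rain = True.
In (¬cache ∨ idle ∨ ¬rain) only ¬cache is left, so cache = False.
Set pump = False.
All clauses satisfied.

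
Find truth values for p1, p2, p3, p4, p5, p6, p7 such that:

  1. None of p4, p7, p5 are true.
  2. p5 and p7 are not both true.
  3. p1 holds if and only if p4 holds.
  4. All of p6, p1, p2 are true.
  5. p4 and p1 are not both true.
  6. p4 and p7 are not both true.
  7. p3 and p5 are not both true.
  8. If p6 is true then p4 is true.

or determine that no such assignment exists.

Unsatisfiable

Case p1 = True:
  (1) forces p4 = False.
  Constraint (3) is violated (p1=T, p4=F) — contradiction.
Case p1 = False:
  Constraint (4) is violated (p1=F) — contradiction.
Both cases fail — unsatisfiable.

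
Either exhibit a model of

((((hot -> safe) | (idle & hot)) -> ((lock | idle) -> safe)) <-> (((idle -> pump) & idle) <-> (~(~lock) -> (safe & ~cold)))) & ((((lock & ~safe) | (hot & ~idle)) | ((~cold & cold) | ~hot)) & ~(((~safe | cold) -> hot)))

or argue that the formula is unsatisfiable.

hot: False, idle: True, safe: True, lock: False, cold: True, pump: True

  (((hot -> safe) | (idle & hot)) -> ((lock | idle) -> safe)) <-> (((idle -> pump) & idle) <-> (~(~lock) -> (safe & ~cold))) = True
    ((hot -> safe) | (idle & hot)) -> ((lock | idle) -> safe) = True
      (hot -> safe) | (idle & hot) = True
        hot -> safe = True
        idle & hot = False
      (lock | idle) -> safe = True
        lock | idle = True
    ((idle -> pump) & idle) <-> (~(~lock) -> (safe & ~cold)) = True
      (idle -> pump) & idle = True
        idle -> pump = True
      ~(~lock) -> (safe & ~cold) = True
        ~(~lock) = False
          ~lock = True
        safe & ~cold = False
          ~cold = False
  (((lock & ~safe) | (hot & ~idle)) | ((~cold & cold) | ~hot)) & ~(((~safe | cold) -> hot)) = True
    ((lock & ~safe) | (hot & ~idle)) | ((~cold & cold) | ~hot) = True
      (lock & ~safe) | (hot & ~idle) = False
        lock & ~safe = False
          ~safe = False
        hot & ~idle = False
          ~idle = False
      (~cold & cold) | ~hot = True
        ~cold & cold = False
          ~cold = False
        ~hot = True
    ~(((~safe | cold) -> hot)) = True
      (~safe | cold) -> hot = False
        ~safe | cold = True
          ~safe = False
Both conjuncts True, so the formula holds.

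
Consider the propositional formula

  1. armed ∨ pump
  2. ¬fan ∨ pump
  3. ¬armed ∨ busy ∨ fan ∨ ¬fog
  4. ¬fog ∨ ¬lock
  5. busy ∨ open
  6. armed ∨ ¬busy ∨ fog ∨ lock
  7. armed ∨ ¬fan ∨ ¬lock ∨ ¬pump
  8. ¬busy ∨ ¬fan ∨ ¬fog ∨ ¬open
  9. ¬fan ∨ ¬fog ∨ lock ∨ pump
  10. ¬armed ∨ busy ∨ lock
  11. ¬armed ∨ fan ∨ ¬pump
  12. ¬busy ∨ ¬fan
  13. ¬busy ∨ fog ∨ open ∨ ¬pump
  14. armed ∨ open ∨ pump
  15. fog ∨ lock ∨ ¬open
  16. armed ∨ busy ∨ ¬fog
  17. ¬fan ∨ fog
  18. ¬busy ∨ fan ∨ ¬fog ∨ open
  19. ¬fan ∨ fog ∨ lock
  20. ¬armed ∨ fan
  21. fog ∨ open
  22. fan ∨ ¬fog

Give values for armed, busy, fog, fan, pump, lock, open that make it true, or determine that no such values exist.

armed=F; busy=F; fog=F; fan=F; pump=T; lock=T; open=T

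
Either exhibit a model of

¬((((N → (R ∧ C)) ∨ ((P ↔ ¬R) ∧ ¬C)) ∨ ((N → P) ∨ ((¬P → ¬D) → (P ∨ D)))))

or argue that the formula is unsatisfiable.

N: True; R: False; P: False; D: False; C: False

  ¬((((N → (R ∧ C)) ∨ ((P ↔ ¬R) ∧ ¬C)) ∨ ((N → P) ∨ ((¬P → ¬D) → (P ∨ D))))) = True
    ((N → (R ∧ C)) ∨ ((P ↔ ¬R) ∧ ¬C)) ∨ ((N → P) ∨ ((¬P → ¬D) → (P ∨ D))) = False
      (N → (R ∧ C)) ∨ ((P ↔ ¬R) ∧ ¬C) = False
        N → (R ∧ C) = False
          R ∧ C = False
        (P ↔ ¬R) ∧ ¬C = False
          P ↔ ¬R = False
            ¬R = True
          ¬C = True
      (N → P) ∨ ((¬P → ¬D) → (P ∨ D)) = False
        N → P = False
        (¬P → ¬D) → (P ∨ D) = False
          ¬P → ¬D = True
            ¬P = True
            ¬D = True
          P ∨ D = False
The formula evaluates to True.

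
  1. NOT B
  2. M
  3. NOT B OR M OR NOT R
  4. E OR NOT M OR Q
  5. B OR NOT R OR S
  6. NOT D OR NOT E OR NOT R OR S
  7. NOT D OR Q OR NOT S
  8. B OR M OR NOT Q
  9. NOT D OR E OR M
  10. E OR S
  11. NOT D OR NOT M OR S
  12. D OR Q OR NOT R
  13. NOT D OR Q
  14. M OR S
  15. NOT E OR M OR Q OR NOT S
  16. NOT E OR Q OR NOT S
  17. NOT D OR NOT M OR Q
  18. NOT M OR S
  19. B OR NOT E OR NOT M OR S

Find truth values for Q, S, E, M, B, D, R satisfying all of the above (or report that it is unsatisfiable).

Unit clause (NOT B) forces B = False.
Unit clause (M) forces M = True.
In (NOT M OR S) only S is left, so S = True.
Try Q = False:
  (E OR NOT M OR Q) forces E = True.
  clause (NOT E OR Q OR NOT S) is falsified — backtrack.
So Q = True.
Set E = False.
Set D = True.
Set R = True.
All clauses satisfied.

Q: True, S: True, E: False, M: True, B: False, D: True, R: True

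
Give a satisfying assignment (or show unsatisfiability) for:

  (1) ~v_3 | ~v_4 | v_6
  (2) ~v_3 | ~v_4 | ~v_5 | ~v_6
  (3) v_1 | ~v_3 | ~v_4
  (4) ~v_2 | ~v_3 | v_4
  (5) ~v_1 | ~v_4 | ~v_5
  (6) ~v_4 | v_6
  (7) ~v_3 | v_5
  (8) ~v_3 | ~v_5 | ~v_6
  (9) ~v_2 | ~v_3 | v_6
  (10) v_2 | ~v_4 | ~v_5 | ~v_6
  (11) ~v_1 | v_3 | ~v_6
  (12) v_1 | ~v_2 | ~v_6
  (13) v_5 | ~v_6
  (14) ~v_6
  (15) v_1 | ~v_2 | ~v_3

Unit clause (~v_6) forces v_6 = False.
In (~v_4 | v_6) only ~v_4 is left, so v_4 = False.
Set v_1 = False.
Set v_2 = False.
Set v_3 = True.
  then (~v_3 | v_5) forces v_5 = True.
All clauses satisfied.

v_1 = False, v_2 = False, v_3 = True, v_4 = False, v_5 = True, v_6 = False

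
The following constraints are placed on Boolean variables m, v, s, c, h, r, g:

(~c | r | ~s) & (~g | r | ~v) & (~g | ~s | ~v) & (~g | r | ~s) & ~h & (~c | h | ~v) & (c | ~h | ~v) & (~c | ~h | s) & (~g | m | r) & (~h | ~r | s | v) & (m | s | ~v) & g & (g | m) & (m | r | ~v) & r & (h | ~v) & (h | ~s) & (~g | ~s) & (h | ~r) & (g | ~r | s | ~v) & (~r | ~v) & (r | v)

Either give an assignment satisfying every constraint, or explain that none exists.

Case r = True:
  (~h) forces h = False.
  Clause (h | ~r) is falsified — contradiction.
Case r = False:
  Clause (r) is falsified — contradiction.
Both cases fail, so the formula is unsatisfiable.

Unsatisfiable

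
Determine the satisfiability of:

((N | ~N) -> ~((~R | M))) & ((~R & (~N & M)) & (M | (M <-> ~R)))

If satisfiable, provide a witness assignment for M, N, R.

Case M = True: the formula simplifies to ~((N | ~N)) & (~R & ~N).
  N = True: the conjunct ~((N | ~N)) becomes ~((True | False)) = False.
  N = False: the conjunct ~((N | ~N)) becomes ~((False | True)) = False.
Case M = False: the conjunct M is False.
Both cases fail — unsatisfiable.

Unsatisfiable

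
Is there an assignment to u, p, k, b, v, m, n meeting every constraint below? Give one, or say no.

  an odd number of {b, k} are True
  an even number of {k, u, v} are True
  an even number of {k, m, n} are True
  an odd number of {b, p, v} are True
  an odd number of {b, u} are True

u: True; p: True; k: True; b: False; v: False; m: False; n: True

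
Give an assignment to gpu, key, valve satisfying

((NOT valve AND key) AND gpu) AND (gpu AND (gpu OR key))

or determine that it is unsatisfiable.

gpu = True, key = True, valve = False

  (NOT valve AND key) AND gpu = True
    NOT valve AND key = True
      NOT valve = True
  gpu AND (gpu OR key) = True
    gpu OR key = True
Both conjuncts True, so the formula holds.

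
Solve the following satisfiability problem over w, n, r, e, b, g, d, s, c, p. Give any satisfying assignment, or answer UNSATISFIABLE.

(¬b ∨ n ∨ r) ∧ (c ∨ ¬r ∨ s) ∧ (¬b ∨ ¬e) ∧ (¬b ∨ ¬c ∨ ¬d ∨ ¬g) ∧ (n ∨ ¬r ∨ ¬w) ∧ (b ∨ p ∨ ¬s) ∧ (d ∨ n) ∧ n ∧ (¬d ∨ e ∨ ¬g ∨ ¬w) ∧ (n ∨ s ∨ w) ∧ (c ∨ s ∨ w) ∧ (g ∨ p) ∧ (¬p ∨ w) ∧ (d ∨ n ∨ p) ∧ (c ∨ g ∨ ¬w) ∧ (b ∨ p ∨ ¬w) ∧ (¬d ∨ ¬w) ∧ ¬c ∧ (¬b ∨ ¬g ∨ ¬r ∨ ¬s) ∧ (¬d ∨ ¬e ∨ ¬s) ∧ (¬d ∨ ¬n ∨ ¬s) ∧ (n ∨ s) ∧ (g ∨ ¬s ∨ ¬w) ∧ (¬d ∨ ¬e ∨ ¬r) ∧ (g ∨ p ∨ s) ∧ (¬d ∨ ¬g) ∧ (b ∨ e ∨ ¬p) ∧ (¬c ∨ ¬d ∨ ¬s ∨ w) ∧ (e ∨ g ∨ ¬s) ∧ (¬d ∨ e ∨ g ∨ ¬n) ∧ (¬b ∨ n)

Unit clause (n) forces n = True.
Unit clause (¬c) forces c = False.
Set w = True.
  then (c ∨ g ∨ ¬w) forces g = True.
  then (¬d ∨ ¬w) forces d = False.
Set r = False.
Set e = True.
  then (¬b ∨ ¬e) forces b = False.
  then (b ∨ p ∨ ¬w) forces p = True.
Set s = True.
All clauses satisfied.

w: True; n: True; r: False; e: True; b: False; g: True; d: False; s: True; c: False; p: True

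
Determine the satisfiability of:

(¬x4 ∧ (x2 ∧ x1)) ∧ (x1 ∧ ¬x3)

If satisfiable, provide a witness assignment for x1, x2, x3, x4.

x1 = True, x2 = True, x3 = False, x4 = False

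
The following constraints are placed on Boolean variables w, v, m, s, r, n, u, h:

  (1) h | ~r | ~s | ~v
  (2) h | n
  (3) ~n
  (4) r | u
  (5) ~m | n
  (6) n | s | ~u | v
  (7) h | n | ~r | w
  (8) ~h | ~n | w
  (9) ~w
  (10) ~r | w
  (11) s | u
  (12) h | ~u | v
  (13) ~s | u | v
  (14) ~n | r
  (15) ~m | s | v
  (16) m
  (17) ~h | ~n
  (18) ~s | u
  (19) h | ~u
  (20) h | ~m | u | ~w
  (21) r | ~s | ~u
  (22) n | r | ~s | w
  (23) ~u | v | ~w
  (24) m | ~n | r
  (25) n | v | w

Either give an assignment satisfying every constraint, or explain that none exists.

Case m = True:
  (~n) forces n = False.
  Clause (~m | n) is falsified — contradiction.
Case m = False:
  Clause (m) is falsified — contradiction.
Both cases fail, so the formula is unsatisfiable.

UNSATISFIABLE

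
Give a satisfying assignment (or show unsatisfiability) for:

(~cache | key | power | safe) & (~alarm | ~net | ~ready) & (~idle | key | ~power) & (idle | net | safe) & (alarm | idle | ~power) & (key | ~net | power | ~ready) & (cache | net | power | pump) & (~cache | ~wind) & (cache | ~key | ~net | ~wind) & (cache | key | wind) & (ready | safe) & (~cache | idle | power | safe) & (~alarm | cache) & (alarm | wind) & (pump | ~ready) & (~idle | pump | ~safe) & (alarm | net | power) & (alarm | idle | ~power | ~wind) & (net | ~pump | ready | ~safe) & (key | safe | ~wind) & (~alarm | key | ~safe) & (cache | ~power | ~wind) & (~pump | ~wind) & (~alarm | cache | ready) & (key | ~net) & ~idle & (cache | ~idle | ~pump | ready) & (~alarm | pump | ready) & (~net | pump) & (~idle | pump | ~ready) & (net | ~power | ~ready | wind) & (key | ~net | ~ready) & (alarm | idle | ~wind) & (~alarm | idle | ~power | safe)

Unit clause (~idle) forces idle = False.
Try cache = False:
  (~alarm | cache) forces alarm = False.
  (alarm | idle | ~power) forces power = False.
  (alarm | wind) forces wind = True.
  clause (alarm | idle | ~wind) is falsified — backtrack.
So cache = True.
  then (~cache | ~wind) forces wind = False.
  then (alarm | wind) forces alarm = True.
Set key = True.
Set pump = True.
Set power = False.
  then (~cache | idle | power | safe) forces safe = True.
Set net = True.
  then (~alarm | ~net | ~ready) forces ready = False.
All clauses satisfied.

cache: True, key: True, pump: True, idle: False, power: False, net: True, safe: True, wind: False, alarm: True, ready: False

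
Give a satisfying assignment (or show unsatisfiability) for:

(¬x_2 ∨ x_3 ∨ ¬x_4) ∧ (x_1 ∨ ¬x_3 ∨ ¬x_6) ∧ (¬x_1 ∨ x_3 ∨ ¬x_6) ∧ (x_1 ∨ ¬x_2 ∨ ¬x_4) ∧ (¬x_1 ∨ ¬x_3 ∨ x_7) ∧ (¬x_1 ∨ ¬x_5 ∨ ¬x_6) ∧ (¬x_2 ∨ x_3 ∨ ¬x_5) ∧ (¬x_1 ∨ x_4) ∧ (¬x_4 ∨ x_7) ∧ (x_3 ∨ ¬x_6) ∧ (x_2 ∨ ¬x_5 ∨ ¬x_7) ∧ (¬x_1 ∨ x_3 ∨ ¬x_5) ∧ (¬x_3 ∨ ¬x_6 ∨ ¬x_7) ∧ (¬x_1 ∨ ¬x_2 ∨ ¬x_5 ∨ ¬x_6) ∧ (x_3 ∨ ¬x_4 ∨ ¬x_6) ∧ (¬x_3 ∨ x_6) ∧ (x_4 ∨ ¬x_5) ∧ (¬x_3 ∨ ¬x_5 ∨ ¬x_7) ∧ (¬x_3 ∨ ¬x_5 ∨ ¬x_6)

Set x_1 = False.
Set x_2 = False.
Try x_3 = True:
  (x_1 ∨ ¬x_3 ∨ ¬x_6) forces x_6 = False.
  clause (¬x_3 ∨ x_6) is falsified — backtrack.
So x_3 = False.
  then (x_3 ∨ ¬x_6) forces x_6 = False.
Set x_4 = True.
  then (¬x_4 ∨ x_7) forces x_7 = True.
  then (x_2 ∨ ¬x_5 ∨ ¬x_7) forces x_5 = False.
All clauses satisfied.

x_1 = False; x_2 = False; x_3 = False; x_4 = True; x_5 = False; x_6 = False; x_7 = True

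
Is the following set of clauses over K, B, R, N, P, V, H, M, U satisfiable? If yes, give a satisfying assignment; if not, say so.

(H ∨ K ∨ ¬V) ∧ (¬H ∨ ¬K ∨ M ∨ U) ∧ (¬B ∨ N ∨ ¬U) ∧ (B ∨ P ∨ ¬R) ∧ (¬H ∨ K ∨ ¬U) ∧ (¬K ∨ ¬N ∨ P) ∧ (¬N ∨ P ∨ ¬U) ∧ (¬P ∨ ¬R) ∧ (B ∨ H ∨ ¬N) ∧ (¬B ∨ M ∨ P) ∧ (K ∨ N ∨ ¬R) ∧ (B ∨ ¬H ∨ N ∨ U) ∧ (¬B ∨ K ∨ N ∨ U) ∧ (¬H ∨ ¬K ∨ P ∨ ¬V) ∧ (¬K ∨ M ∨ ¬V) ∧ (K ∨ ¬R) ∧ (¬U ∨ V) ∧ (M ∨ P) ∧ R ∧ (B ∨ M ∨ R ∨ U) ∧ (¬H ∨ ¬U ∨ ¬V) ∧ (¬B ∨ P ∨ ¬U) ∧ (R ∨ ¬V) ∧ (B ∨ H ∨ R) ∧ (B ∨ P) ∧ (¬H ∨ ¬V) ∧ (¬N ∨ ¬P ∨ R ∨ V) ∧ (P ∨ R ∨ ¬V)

K=T, B=T, R=T, N=F, P=F, V=T, H=F, M=T, U=F

Unit clause (R) forces R = True.
In (¬P ∨ ¬R) only ¬P is left, so P = False.
In (K ∨ ¬R) only K is left, so K = True.
In (M ∨ P) only M is left, so M = True.
In (B ∨ P) only B is left, so B = True.
In (¬K ∨ ¬N ∨ P) only ¬N is left, so N = False.
In (¬B ∨ P ∨ ¬U) only ¬U is left, so U = False.
Set V = True.
  then (¬H ∨ ¬K ∨ P ∨ ¬V) forces H = False.
All clauses satisfied.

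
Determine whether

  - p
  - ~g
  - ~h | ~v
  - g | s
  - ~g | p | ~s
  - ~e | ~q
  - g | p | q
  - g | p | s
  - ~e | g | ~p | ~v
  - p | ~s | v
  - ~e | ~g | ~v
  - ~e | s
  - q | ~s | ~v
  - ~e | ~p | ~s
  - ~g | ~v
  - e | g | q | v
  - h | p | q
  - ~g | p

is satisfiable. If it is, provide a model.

Unit clause (p) forces p = True.
Unit clause (~g) forces g = False.
In (g | s) only s is left, so s = True.
In (~e | ~p | ~s) only ~e is left, so e = False.
Try q = False:
  (q | ~s | ~v) forces v = False.
  clause (e | g | q | v) is falsified — backtrack.
So q = True.
Set v = False.
Set h = False.
All clauses satisfied.

g = False; e = False; q = True; p = True; v = False; s = True; h = False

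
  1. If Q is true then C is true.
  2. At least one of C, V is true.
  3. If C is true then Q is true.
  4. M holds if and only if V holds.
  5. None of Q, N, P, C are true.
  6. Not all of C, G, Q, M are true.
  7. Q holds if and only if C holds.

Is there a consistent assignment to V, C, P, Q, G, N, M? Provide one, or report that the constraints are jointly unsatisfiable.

V: True, C: False, P: False, Q: False, G: False, N: False, M: True

  (1) Q=F ⇒ C: vacuous ✓
  (2) {C, V}: 1 true — at least one ✓
  (3) C=F ⇒ Q: vacuous ✓
  (4) M=T, V=T — same ✓
  (5) {Q, N, P, C}: 0 true — none ✓
  (6) {C, G, Q, M}: 1/4 true — not all ✓
  (7) Q=F, C=F — same ✓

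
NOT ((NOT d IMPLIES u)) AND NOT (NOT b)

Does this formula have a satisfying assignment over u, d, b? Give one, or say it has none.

u = False; d = False; b = True

  NOT ((NOT d IMPLIES u)) = True
    NOT d IMPLIES u = False
      NOT d = True
  NOT (NOT b) = True
    NOT b = False
Both conjuncts True, so the formula holds.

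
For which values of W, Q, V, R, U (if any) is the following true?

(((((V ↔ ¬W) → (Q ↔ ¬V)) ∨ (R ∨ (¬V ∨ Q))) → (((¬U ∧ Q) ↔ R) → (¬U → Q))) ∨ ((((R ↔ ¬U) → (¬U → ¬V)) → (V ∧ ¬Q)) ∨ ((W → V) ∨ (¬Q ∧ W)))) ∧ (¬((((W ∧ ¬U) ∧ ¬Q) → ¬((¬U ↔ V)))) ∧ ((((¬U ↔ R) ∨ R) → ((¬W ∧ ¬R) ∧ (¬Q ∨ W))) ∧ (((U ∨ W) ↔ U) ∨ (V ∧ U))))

No satisfying assignment exists.

Case U = True: the conjunct ¬((((W ∧ ¬U) ∧ ¬Q) → ¬((¬U ↔ V)))) becomes ¬((False → ¬(¬V))) = False.
Case U = False: the formula simplifies to (((((V ↔ ¬W) → (Q ↔ ¬V)) ∨ (R ∨ (¬V ∨ Q))) → ((Q ↔ R) → Q)) ∨ (((R → ¬V) → (V ∧ ¬Q)) ∨ ((W → V) ∨ (¬Q ∧ W)))) ∧ (¬(((W ∧ ¬Q) → ¬V)) ∧ (((R ∨ R) → ((¬W ∧ ¬R) ∧ (¬Q ∨ W))) ∧ ¬W)).
  W = True: the conjunct ¬W is False.
  W = False: the conjunct ¬(((W ∧ ¬Q) → ¬V)) becomes ¬((False → ¬V)) = False.
Both cases fail — unsatisfiable.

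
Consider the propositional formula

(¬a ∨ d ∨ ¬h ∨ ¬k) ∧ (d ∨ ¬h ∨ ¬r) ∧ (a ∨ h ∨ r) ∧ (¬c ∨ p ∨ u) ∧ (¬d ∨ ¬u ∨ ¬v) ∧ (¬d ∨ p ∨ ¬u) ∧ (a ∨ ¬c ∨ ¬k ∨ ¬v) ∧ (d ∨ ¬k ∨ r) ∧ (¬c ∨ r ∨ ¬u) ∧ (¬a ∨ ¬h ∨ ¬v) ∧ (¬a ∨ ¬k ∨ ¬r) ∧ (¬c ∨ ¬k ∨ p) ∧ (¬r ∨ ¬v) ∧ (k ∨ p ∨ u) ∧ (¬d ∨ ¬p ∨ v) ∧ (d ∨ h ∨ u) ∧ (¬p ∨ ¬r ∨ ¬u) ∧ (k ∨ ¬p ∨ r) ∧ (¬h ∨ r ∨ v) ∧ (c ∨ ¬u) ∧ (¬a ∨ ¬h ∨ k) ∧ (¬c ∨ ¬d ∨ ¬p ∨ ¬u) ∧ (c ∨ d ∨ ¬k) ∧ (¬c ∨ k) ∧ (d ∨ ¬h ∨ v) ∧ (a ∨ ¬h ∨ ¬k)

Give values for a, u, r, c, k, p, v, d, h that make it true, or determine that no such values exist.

a = True; u = False; r = False; c = False; k = True; p = False; v = True; d = True; h = False

Set a = True.
Try u = True:
  (c ∨ ¬u) forces c = True.
  (¬c ∨ r ∨ ¬u) forces r = True.
  (¬a ∨ ¬k ∨ ¬r) forces k = False.
  clause (¬c ∨ k) is falsified — backtrack.
So u = False.
Set r = False.
Set c = False.
Set k = True.
  then (d ∨ ¬k ∨ r) forces d = True.
Set p = False.
Set v = True.
  then (¬a ∨ ¬h ∨ ¬v) forces h = False.
All clauses satisfied.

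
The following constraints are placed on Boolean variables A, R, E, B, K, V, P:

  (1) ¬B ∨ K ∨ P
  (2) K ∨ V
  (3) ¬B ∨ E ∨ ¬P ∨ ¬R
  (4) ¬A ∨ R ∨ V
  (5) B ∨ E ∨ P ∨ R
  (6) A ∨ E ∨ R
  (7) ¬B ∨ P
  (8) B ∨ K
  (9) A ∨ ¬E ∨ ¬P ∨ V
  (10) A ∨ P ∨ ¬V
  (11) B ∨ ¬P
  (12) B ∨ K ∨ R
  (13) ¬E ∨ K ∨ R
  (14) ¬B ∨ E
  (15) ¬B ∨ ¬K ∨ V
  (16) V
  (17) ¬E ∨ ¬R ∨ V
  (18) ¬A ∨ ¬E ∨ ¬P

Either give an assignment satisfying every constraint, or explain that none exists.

A = True, R = True, E = True, B = False, K = True, V = True, P = False

Unit clause (V) forces V = True.
Set A = True.
Set R = True.
Set E = True.
  then (¬A ∨ ¬E ∨ ¬P) forces P = False.
  then (¬B ∨ P) forces B = False.
  then (B ∨ K) forces K = True.
All clauses satisfied.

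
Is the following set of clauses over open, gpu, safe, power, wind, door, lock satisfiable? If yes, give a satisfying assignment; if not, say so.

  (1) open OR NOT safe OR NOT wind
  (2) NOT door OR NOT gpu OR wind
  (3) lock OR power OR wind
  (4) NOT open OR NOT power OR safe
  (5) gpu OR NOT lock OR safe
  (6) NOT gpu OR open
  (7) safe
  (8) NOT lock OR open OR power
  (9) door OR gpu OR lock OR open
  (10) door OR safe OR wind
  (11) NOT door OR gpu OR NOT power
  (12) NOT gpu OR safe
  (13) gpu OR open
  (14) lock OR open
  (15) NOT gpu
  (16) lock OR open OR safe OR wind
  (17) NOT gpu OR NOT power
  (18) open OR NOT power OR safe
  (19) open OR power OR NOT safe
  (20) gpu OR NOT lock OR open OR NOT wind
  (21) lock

Unit clause (safe) forces safe = True.
Unit clause (NOT gpu) forces gpu = False.
Unit clause (lock) forces lock = True.
In (gpu OR open) only open is left, so open = True.
Set power = False.
Set wind = False.
Set door = True.
All clauses satisfied.

open: True, gpu: False, safe: True, power: False, wind: False, door: True, lock: True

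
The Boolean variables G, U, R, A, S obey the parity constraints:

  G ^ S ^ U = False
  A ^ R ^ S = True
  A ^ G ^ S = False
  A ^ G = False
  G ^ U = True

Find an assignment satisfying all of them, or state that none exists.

Adding constraints 1, 3, 4, 5 mod 2: every variable appears an even number of times on the left, so the left side is 0.
But the right sides sum to 1 (mod 2). 0 ≠ 1 — the system is inconsistent.

The formula is unsatisfiable.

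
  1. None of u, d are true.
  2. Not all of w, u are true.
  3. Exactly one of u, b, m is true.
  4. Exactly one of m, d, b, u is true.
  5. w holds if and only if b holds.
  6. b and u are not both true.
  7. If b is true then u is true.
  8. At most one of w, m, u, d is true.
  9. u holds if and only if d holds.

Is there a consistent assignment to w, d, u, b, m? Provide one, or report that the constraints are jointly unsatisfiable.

w = False; d = False; u = False; b = False; m = True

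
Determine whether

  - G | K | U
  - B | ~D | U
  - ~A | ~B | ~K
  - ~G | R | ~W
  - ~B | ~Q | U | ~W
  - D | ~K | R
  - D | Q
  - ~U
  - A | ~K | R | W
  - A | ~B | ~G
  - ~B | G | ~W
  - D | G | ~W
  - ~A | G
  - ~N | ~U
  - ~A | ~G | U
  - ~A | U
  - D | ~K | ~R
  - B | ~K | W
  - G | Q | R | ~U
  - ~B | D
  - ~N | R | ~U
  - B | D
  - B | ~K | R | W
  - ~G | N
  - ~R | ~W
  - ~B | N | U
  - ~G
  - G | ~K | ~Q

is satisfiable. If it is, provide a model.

B: True; Q: False; K: True; U: False; G: False; W: False; D: True; A: False; N: True; R: True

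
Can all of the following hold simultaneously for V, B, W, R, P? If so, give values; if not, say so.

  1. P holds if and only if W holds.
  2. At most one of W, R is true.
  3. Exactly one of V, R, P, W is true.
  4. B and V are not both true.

V: True, B: False, W: False, R: False, P: False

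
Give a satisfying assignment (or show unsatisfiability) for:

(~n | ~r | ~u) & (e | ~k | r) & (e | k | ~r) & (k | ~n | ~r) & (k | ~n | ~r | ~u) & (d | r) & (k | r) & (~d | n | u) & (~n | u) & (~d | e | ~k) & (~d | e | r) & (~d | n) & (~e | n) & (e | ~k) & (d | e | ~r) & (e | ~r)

r = False, n = True, k = True, d = True, e = True, u = True

Try r = True:
  (e | ~r) forces e = True.
  (~e | n) forces n = True.
  (~n | ~r | ~u) forces u = False.
  clause (~n | u) is falsified — backtrack.
So r = False.
  then (d | r) forces d = True.
  then (k | r) forces k = True.
  then (~d | e | ~k) forces e = True.
  then (~d | n) forces n = True.
  then (~n | u) forces u = True.
All clauses satisfied.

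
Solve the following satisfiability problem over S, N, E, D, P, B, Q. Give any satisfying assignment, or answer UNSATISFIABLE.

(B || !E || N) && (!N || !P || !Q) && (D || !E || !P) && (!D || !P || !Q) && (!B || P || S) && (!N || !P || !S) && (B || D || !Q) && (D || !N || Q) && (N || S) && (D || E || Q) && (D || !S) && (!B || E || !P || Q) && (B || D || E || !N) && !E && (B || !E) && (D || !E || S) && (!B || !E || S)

Unit clause (!E) forces E = False.
Set S = False.
  then (N || S) forces N = True.
Try D = False:
  (D || !N || Q) forces Q = True.
  (!N || !P || !Q) forces P = False.
  (!B || P || S) forces B = False.
  clause (B || D || !Q) is falsified — backtrack.
So D = True.
Set P = True.
  then (!N || !P || !Q) forces Q = False.
  then (!B || E || !P || Q) forces B = False.
All clauses satisfied.

S = False; N = True; E = False; D = True; P = True; B = False; Q = False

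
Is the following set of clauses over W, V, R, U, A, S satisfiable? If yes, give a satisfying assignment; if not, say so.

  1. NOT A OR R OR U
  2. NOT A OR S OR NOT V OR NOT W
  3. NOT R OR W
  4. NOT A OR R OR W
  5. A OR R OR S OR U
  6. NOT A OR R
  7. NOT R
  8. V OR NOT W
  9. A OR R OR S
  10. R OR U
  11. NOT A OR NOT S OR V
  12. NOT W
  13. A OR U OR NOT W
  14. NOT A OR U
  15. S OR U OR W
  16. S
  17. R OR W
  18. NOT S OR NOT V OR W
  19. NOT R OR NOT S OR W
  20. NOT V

No satisfying assignment exists.

Case W = True:
  Clause (NOT W) is falsified — contradiction.
Case W = False:
  (NOT R OR W) forces R = False.
  Clause (R OR W) is falsified — contradiction.
Both cases fail, so the formula is unsatisfiable.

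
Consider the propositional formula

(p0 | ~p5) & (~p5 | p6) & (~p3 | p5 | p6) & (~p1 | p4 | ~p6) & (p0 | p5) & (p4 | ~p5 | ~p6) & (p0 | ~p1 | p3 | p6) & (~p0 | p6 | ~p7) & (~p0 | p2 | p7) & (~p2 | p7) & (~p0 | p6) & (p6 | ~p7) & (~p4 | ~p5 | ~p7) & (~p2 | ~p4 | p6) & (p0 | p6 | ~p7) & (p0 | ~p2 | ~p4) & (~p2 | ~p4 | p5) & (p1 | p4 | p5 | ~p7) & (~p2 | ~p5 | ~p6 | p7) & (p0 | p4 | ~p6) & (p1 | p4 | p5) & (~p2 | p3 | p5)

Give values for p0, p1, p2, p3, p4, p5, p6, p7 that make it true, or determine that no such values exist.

p0=T; p1=T; p2=F; p3=T; p4=T; p5=F; p6=T; p7=T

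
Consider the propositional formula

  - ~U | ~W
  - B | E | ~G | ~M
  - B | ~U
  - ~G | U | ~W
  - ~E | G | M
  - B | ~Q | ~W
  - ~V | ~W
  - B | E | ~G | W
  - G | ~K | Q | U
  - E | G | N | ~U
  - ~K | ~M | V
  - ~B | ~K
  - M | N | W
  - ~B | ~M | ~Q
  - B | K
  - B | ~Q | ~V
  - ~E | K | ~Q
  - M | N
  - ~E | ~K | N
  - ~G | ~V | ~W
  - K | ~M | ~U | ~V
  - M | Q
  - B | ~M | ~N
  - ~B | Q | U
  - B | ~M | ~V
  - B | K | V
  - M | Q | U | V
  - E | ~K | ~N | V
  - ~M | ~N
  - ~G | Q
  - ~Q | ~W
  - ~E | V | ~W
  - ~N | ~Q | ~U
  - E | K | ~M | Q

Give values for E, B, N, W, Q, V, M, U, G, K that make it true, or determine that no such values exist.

Set E = False.
Set B = True.
  then (~B | ~K) forces K = False.
Set N = True.
  then (~M | ~N) forces M = False.
  then (M | Q) forces Q = True.
  then (~Q | ~W) forces W = False.
  then (~N | ~Q | ~U) forces U = False.
Set V = True.
Set G = True.
All clauses satisfied.

E = False; B = True; N = True; W = False; Q = True; V = True; M = False; U = False; G = True; K = False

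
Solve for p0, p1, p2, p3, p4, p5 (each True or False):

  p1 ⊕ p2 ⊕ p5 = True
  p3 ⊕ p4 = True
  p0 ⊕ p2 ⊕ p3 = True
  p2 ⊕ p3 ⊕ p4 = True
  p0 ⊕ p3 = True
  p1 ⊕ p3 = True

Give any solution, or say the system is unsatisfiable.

p0: True; p1: True; p2: False; p3: False; p4: True; p5: False

p1 ⊕ p2 ⊕ p5 = T ⊕ F ⊕ F = True ✓
p3 ⊕ p4 = F ⊕ T = True ✓
p0 ⊕ p2 ⊕ p3 = T ⊕ F ⊕ F = True ✓
p2 ⊕ p3 ⊕ p4 = F ⊕ F ⊕ T = True ✓
p0 ⊕ p3 = T ⊕ F = True ✓
p1 ⊕ p3 = T ⊕ F = True ✓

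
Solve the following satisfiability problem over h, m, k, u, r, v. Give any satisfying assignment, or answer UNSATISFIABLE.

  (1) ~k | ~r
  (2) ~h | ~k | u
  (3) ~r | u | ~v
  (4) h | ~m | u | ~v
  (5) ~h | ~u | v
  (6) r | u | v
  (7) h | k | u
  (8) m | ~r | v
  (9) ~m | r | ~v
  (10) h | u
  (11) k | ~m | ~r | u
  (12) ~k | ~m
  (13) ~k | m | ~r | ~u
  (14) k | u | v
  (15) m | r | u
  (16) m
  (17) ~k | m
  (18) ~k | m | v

h = False, m = True, k = False, u = True, r = True, v = True

Unit clause (m) forces m = True.
In (~k | ~m) only ~k is left, so k = False.
Set h = False.
  then (h | k | u) forces u = True.
Set r = True.
Set v = True.
All clauses satisfied.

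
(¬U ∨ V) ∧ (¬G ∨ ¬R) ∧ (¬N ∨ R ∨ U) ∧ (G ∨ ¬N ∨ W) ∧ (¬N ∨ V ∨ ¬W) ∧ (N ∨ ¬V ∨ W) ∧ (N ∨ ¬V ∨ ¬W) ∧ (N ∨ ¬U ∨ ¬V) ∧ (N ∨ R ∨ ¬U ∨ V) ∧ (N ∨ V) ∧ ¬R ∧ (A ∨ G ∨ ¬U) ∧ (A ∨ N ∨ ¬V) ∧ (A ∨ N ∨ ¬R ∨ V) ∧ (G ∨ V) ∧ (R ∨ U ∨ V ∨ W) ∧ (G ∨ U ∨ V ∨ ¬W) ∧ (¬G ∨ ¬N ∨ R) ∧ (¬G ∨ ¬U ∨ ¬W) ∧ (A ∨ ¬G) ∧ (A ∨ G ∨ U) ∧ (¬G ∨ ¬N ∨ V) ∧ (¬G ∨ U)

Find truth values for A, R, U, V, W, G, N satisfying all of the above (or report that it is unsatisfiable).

A: True, R: False, U: True, V: True, W: True, G: False, N: True

Unit clause (¬R) forces R = False.
Try A = False:
  (A ∨ ¬G) forces G = False.
  (A ∨ G ∨ ¬U) forces U = False.
  clause (A ∨ G ∨ U) is falsified — backtrack.
So A = True.
Set U = True.
  then (¬U ∨ V) forces V = True.
  then (N ∨ ¬U ∨ ¬V) forces N = True.
  then (¬G ∨ ¬N ∨ R) forces G = False.
  then (G ∨ ¬N ∨ W) forces W = True.
All clauses satisfied.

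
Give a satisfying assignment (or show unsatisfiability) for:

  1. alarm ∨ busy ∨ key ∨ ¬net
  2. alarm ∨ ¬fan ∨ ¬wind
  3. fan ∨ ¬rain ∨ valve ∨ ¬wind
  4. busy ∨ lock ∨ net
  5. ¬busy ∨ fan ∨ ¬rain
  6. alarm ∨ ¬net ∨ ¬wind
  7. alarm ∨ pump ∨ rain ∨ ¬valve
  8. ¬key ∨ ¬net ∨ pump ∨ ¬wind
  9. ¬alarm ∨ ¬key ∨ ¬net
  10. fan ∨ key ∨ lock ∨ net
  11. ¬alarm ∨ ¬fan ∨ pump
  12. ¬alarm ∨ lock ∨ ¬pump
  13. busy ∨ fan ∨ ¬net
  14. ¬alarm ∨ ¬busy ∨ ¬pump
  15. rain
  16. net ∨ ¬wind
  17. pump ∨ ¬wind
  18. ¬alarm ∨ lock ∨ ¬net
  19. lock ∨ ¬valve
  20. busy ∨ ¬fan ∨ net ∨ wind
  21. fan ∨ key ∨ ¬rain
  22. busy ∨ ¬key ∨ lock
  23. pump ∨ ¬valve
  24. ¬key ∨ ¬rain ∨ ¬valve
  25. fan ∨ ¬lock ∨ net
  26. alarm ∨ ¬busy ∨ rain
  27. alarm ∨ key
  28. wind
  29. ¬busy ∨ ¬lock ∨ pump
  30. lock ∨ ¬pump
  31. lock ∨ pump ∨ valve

valve = True, alarm = True, fan = True, key = False, rain = True, lock = True, net = True, wind = True, pump = True, busy = False

Unit clause (rain) forces rain = True.
Unit clause (wind) forces wind = True.
In (net ∨ ¬wind) only net is left, so net = True.
In (pump ∨ ¬wind) only pump is left, so pump = True.
In (lock ∨ ¬pump) only lock is left, so lock = True.
In (alarm ∨ ¬net ∨ ¬wind) only alarm is left, so alarm = True.
In (¬alarm ∨ ¬key ∨ ¬net) only ¬key is left, so key = False.
In (¬alarm ∨ ¬busy ∨ ¬pump) only ¬busy is left, so busy = False.
In (fan ∨ key ∨ ¬rain) only fan is left, so fan = True.
Set valve = True.
All clauses satisfied.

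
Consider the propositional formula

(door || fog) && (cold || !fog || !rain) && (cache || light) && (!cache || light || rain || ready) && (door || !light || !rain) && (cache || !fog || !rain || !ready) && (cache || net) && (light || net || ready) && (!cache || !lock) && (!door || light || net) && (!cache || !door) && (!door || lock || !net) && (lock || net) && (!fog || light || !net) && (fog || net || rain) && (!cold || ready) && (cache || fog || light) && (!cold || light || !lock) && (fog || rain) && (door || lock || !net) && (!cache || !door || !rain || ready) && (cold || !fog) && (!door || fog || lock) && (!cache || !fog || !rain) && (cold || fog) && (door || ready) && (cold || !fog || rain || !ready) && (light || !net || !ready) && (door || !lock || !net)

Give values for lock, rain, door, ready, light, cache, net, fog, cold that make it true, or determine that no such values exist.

Set lock = True.
  then (!cache || !lock) forces cache = False.
  then (cache || light) forces light = True.
  then (cache || net) forces net = True.
  then (door || !lock || !net) forces door = True.
Set rain = False.
  then (fog || rain) forces fog = True.
  then (cold || !fog) forces cold = True.
  then (!cold || ready) forces ready = True.
All clauses satisfied.

lock = True; rain = False; door = True; ready = True; light = True; cache = False; net = True; fog = True; cold = True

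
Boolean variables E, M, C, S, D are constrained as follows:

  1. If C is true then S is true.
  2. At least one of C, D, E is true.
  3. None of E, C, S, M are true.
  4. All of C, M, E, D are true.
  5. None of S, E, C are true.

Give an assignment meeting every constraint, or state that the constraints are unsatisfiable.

Case E = True:
  Constraint (3) is violated (E=T) — contradiction.
Case E = False:
  Constraint (4) is violated (E=F) — contradiction.
Both cases fail — unsatisfiable.

Unsatisfiable — no assignment works.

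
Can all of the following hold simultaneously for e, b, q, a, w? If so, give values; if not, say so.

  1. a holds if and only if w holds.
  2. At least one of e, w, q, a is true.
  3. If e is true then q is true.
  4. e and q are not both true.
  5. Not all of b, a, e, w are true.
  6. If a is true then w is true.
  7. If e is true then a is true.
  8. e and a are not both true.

e=F; b=F; q=T; a=F; w=F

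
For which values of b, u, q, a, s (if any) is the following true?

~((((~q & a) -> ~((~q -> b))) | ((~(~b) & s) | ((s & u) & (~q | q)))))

b = True, u = True, q = False, a = True, s = False

  ~((((~q & a) -> ~((~q -> b))) | ((~(~b) & s) | ((s & u) & (~q | q))))) = True
    ((~q & a) -> ~((~q -> b))) | ((~(~b) & s) | ((s & u) & (~q | q))) = False
      (~q & a) -> ~((~q -> b)) = False
        ~q & a = True
          ~q = True
        ~((~q -> b)) = False
          ~q -> b = True
            ~q = True
      (~(~b) & s) | ((s & u) & (~q | q)) = False
        ~(~b) & s = False
          ~(~b) = True
            ~b = False
        (s & u) & (~q | q) = False
          s & u = False
          ~q | q = True
            ~q = True
The formula evaluates to True.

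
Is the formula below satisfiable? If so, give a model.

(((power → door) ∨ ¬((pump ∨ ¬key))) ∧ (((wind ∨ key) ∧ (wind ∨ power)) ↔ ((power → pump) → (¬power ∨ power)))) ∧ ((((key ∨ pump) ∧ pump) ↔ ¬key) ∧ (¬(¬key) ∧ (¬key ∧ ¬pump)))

Unsatisfiable

Case key = True: the conjunct ¬key is False.
Case key = False: the conjunct ¬(¬key) becomes ¬(¬False) = False.
Both cases fail — unsatisfiable.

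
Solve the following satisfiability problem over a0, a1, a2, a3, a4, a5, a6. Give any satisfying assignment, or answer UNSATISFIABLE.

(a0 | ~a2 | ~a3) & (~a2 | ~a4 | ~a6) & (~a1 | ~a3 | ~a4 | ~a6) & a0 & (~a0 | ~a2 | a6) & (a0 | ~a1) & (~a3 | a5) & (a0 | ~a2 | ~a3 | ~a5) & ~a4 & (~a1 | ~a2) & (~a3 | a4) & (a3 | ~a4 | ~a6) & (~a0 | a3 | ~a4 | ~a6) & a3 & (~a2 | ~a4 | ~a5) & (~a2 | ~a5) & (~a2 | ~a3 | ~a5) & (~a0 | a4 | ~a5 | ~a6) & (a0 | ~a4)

UNSATISFIABLE

Case a0 = True:
  (~a4) forces a4 = False.
  (~a3 | a4) forces a3 = False.
  Clause (a3) is falsified — contradiction.
Case a0 = False:
  Clause (a0) is falsified — contradiction.
Both cases fail, so the formula is unsatisfiable.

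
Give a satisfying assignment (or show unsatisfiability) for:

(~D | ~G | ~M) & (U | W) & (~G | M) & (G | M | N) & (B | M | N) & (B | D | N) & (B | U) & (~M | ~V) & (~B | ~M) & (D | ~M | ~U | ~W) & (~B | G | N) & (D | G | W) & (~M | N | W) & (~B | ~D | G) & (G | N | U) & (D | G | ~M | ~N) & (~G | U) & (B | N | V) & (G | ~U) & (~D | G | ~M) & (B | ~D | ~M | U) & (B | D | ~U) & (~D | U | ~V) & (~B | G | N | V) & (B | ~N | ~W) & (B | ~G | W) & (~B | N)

N: True; B: True; M: False; V: True; D: False; U: False; G: False; W: True

Try N = False:
  (~B | N) forces B = False.
  (B | M | N) forces M = True.
  (B | D | N) forces D = True.
  (~D | ~G | ~M) forces G = False.
  clause (~D | G | ~M) is falsified — backtrack.
So N = True.
Set B = True.
  then (~B | ~M) forces M = False.
  then (~G | M) forces G = False.
  then (~B | ~D | G) forces D = False.
  then (G | ~U) forces U = False.
  then (U | W) forces W = True.
Set V = True.
All clauses satisfied.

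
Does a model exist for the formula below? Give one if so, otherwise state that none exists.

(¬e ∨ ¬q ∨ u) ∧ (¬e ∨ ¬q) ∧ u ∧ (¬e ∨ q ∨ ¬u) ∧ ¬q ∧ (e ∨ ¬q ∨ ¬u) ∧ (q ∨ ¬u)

No satisfying assignment exists.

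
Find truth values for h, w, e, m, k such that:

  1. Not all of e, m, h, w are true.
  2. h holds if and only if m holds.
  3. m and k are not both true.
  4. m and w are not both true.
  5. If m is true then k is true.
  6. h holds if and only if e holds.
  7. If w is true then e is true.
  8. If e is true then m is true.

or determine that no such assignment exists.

h = False, w = False, e = False, m = False, k = False

  (1) {e, m, h, w}: 0/4 true — not all ✓
  (2) h=F, m=F — same ✓
  (3) m=F, k=F — not both ✓
  (4) m=F, w=F — not both ✓
  (5) m=F ⇒ k: vacuous ✓
  (6) h=F, e=F — same ✓
  (7) w=F ⇒ e: vacuous ✓
  (8) e=F ⇒ m: vacuous ✓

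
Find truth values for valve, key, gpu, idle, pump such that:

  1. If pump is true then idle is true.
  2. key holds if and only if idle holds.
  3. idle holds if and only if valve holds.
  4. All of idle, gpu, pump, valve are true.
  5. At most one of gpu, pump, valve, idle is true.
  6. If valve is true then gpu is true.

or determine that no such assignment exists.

Case gpu = True:
  (4) forces idle = True.
  Constraint (5) is violated (gpu=T, idle=T) — contradiction.
Case gpu = False:
  Constraint (4) is violated (gpu=F) — contradiction.
Both cases fail — unsatisfiable.

The formula is unsatisfiable.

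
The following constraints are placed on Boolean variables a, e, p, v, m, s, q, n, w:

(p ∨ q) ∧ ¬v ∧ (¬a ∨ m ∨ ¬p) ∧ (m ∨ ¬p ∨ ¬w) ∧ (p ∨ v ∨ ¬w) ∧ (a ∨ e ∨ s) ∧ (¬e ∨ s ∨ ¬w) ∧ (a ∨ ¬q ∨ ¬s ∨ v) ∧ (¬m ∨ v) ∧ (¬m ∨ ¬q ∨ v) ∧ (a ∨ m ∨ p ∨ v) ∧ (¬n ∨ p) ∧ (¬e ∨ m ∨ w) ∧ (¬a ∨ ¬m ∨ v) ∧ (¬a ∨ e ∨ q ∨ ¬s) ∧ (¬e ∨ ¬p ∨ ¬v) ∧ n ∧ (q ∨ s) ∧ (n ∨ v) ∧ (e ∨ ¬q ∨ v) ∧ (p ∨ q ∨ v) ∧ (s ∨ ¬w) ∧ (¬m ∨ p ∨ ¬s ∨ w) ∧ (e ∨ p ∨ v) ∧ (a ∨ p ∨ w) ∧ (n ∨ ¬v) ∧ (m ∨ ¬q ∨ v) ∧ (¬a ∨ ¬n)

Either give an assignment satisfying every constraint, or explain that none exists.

Unit clause (¬v) forces v = False.
In (¬m ∨ v) only ¬m is left, so m = False.
Unit clause (n) forces n = True.
In (m ∨ ¬q ∨ v) only ¬q is left, so q = False.
In (¬a ∨ ¬n) only ¬a is left, so a = False.
In (p ∨ q) only p is left, so p = True.
In (m ∨ ¬p ∨ ¬w) only ¬w is left, so w = False.
In (¬e ∨ m ∨ w) only ¬e is left, so e = False.
In (q ∨ s) only s is left, so s = True.
All clauses satisfied.

a = False, e = False, p = True, v = False, m = False, s = True, q = False, n = True, w = False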